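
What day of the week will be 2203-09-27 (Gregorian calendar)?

Tuesday

January 1, 2203 is a Saturday.
September 27 is day 270 of the year, i.e. 269 days after Jan 1.
269 mod 7 = 3, so advance 3 weekdays from Saturday: Tuesday.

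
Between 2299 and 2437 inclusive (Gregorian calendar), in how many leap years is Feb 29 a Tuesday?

5

Leap years in 2299–2437: 34 of them.
Feb 29 weekday advances by 5 (mod 7) from one leap year to the next four years later (or differs when a century non-leap intervenes).
Leap-day weekdays: 2304:Mon 2308:Sat 2312:Thu 2316:Tue✓ 2320:Sun 2324:Fri 2328:Wed 2332:Mon 2336:Sat 2340:Thu 2344:Tue✓ 2348:Sun 2352:Fri …(8 more)… 2388:Mon 2392:Sat 2396:Thu 2400:Tue✓ 2404:Sun 2408:Fri 2412:Wed 2416:Mon 2420:Sat 2424:Thu 2428:Tue✓ 2432:Sun 2436:Fri
Tuesday: 2316, 2344, 2372, 2400, 2428 → 5.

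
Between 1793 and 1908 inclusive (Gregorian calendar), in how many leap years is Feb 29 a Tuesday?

3

Leap years in 1793–1908: 27 of them.
Feb 29 weekday advances by 5 (mod 7) from one leap year to the next four years later (or differs when a century non-leap intervenes).
Leap-day weekdays: 1796:Mon 1804:Wed 1808:Mon 1812:Sat 1816:Thu 1820:Tue✓ 1824:Sun 1828:Fri 1832:Wed 1836:Mon 1840:Sat 1844:Thu 1848:Tue✓ 1852:Sun 1856:Fri 1860:Wed 1864:Mon 1868:Sat 1872:Thu 1876:Tue✓ 1880:Sun 1884:Fri 1888:Wed 1892:Mon 1896:Sat 1904:Mon 1908:Sat
Tuesday: 1820, 1848, 1876 → 3.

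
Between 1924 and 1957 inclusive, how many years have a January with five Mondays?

January has 31 days; it has five Mondays when Monday falls among the first (month-length − 28) days — i.e. when January 1 is one of Monday/Sunday/Saturday.
January 1 by year: 1924:Tue 1925:Thu 1926:Fri 1927:Sat✓ 1928:Sun✓ 1929:Tue 1930:Wed 1931:Thu 1932:Fri 1933:Sun✓ 1934:Mon✓ 1935:Tue 1936:Wed 1937:Fri 1938:Sat✓ …(4 more)… 1943:Fri 1944:Sat✓ 1945:Mon✓ 1946:Tue 1947:Wed 1948:Thu 1949:Sat✓ 1950:Sun✓ 1951:Mon✓ 1952:Tue 1953:Thu 1954:Fri 1955:Sat✓ 1956:Sun✓ 1957:Tue
Years with five Mondays: 1927, 1928, 1933, 1934, 1938, 1939, 1940, 1944, 1945, 1949, 1950, 1951, 1955, 1956 → 14.

14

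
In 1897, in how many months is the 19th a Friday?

3

Check the 19th of each month of 1897: Jan 19: Tue, Feb 19: Fri, Mar 19: Fri, Apr 19: Mon, May 19: Wed, Jun 19: Sat, Jul 19: Mon, Aug 19: Thu, Sep 19: Sun, Oct 19: Tue, Nov 19: Fri, Dec 19: Sun.
Friday occurs in February, March, November — 3 months.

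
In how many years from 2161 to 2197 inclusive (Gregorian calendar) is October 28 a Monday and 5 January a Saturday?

Check each year's weekday for October 28 and 5 January:
  2161: Wed/Mon  2162: Thu/Tue  2163: Fri/Wed  2164: Sun/Thu  2165: Mon/Sat ✓  2166: Tue/Sun  2167: Wed/Mon  2168: Fri/Tue  2169: Sat/Thu  2170: Sun/Fri  2171: Mon/Sat ✓  2172: Wed/Sun  2173: Thu/Tue  2174: Fri/Wed  …(9 more)…  2184: Thu/Mon  2185: Fri/Wed  2186: Sat/Thu  2187: Sun/Fri  2188: Tue/Sat  2189: Wed/Mon  2190: Thu/Tue  2191: Fri/Wed  2192: Sun/Thu  2193: Mon/Sat ✓  2194: Tue/Sun  2195: Wed/Mon  2196: Fri/Tue  2197: Sat/Thu
Both conditions hold in: 2165, 2171, 2182, 2193 — 4.

4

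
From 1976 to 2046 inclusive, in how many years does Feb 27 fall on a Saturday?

Track Feb 27's weekday year by year (advancing +1, or +2 across a Feb 29):
  1976: Fri  1977: Sun (+2)  1978: Mon (+1)  1979: Tue (+1)  1980: Wed (+1)
  1981: Fri (+2)  1982: Sat (+1) ✓  1983: Sun (+1)  1984: Mon (+1)  1985: Wed (+2)
  1986: Thu (+1)  1987: Fri (+1)  1988: Sat (+1) ✓  1989: Mon (+2)  … (43 more years) …
  2033: Sun (+2)  2034: Mon (+1)  2035: Tue (+1)  2036: Wed (+1)  2037: Fri (+2)
  2038: Sat (+1) ✓  2039: Sun (+1)  2040: Mon (+1)  2041: Wed (+2)  2042: Thu (+1)
  2043: Fri (+1)  2044: Sat (+1) ✓  2045: Mon (+2)  2046: Tue (+1)
Saturday years: 1982, 1988, 1993, 1999, 2010, 2016, 2021, 2027, 2038, 2044 — 10 in total.

10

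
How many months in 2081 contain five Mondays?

A month of length L has five Mondays iff its first Monday is on day ≤ L−28 (so day 1–3 in a 31-day month, 1–2 in a 30-day month, day 1 in a leap February).
Checking each month of 2081: Jan starts Wed (31d); Feb starts Sat (28d); Mar starts Sat (31d) ✓; Apr starts Tue (30d); May starts Thu (31d); Jun starts Sun (30d) ✓; Jul starts Tue (31d); Aug starts Fri (31d); Sep starts Mon (30d) ✓; Oct starts Wed (31d); Nov starts Sat (30d); Dec starts Mon (31d) ✓.
Five-Monday months: March, June, September, December → 4.

4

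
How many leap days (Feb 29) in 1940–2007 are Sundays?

3

Leap years in 1940–2007: 17 of them.
Feb 29 weekday advances by 5 (mod 7) from one leap year to the next four years later (or differs when a century non-leap intervenes).
Leap-day weekdays: 1940:Thu 1944:Tue 1948:Sun✓ 1952:Fri 1956:Wed 1960:Mon 1964:Sat 1968:Thu 1972:Tue 1976:Sun✓ 1980:Fri 1984:Wed 1988:Mon 1992:Sat 1996:Thu 2000:Tue 2004:Sun✓
Sunday: 1948, 1976, 2004 → 3.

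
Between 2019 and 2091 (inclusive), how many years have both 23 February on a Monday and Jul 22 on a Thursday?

3

Check each year's weekday for 23 February and Jul 22:
  2019: Sat/Mon  2020: Sun/Wed  2021: Tue/Thu  2022: Wed/Fri  2023: Thu/Sat  2024: Fri/Mon  2025: Sun/Tue  2026: Mon/Wed  2027: Tue/Thu  2028: Wed/Sat  2029: Fri/Sun  2030: Sat/Mon  2031: Sun/Tue  2032: Mon/Thu ✓  …(45 more)…  2078: Wed/Fri  2079: Thu/Sat  2080: Fri/Mon  2081: Sun/Tue  2082: Mon/Wed  2083: Tue/Thu  2084: Wed/Sat  2085: Fri/Sun  2086: Sat/Mon  2087: Sun/Tue  2088: Mon/Thu ✓  2089: Wed/Fri  2090: Thu/Sat  2091: Fri/Sun
Both conditions hold in: 2032, 2060, 2088 — 3.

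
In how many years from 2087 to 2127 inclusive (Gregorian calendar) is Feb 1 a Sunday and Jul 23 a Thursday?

Check each year's weekday for Feb 1 and Jul 23:
  2087: Sat/Wed  2088: Sun/Fri  2089: Tue/Sat  2090: Wed/Sun  2091: Thu/Mon  2092: Fri/Wed  2093: Sun/Thu ✓  2094: Mon/Fri  2095: Tue/Sat  2096: Wed/Mon  2097: Fri/Tue  2098: Sat/Wed  2099: Sun/Thu ✓  2100: Mon/Fri  …(13 more)…  2114: Thu/Mon  2115: Fri/Tue  2116: Sat/Thu  2117: Mon/Fri  2118: Tue/Sat  2119: Wed/Sun  2120: Thu/Tue  2121: Sat/Wed  2122: Sun/Thu ✓  2123: Mon/Fri  2124: Tue/Sun  2125: Thu/Mon  2126: Fri/Tue  2127: Sat/Wed
Both conditions hold in: 2093, 2099, 2105, 2111, 2122 — 5.

5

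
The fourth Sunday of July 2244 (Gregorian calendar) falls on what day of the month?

28

July 1, 2244 is a Monday, so the first Sunday is the 7th.
The fourth Sunday is 7 + 21 = 28.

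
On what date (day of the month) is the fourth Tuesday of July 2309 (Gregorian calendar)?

27

July 1, 2309 is a Thursday, so the first Tuesday is the 6th.
The fourth Tuesday is 6 + 21 = 27.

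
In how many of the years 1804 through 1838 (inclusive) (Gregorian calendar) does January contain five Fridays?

15

January has 31 days; it has five Fridays when Friday falls among the first (month-length − 28) days — i.e. when January 1 is one of Friday/Thursday/Wednesday.
January 1 by year: 1804:Sun 1805:Tue 1806:Wed✓ 1807:Thu✓ 1808:Fri✓ 1809:Sun 1810:Mon 1811:Tue 1812:Wed✓ 1813:Fri✓ 1814:Sat 1815:Sun 1816:Mon 1817:Wed✓ 1818:Thu✓ …(5 more)… 1824:Thu✓ 1825:Sat 1826:Sun 1827:Mon 1828:Tue 1829:Thu✓ 1830:Fri✓ 1831:Sat 1832:Sun 1833:Tue 1834:Wed✓ 1835:Thu✓ 1836:Fri✓ 1837:Sun 1838:Mon
Years with five Fridays: 1806, 1807, 1808, 1812, 1813, 1817, 1818, 1819, 1823, 1824, 1829, 1830, 1834, 1835, 1836 → 15.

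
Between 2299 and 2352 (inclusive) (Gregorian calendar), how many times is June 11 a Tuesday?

8

Track June 11's weekday year by year (advancing +1, or +2 across a Feb 29):
  2299: Sun  2300: Mon (+1)  2301: Tue (+1) ✓  2302: Wed (+1)  2303: Thu (+1)
  2304: Sat (+2)  2305: Sun (+1)  2306: Mon (+1)  2307: Tue (+1) ✓  2308: Thu (+2)
  2309: Fri (+1)  2310: Sat (+1)  2311: Sun (+1)  2312: Tue (+2) ✓  … (26 more years) …
  2339: Sun (+1)  2340: Tue (+2) ✓  2341: Wed (+1)  2342: Thu (+1)  2343: Fri (+1)
  2344: Sun (+2)  2345: Mon (+1)  2346: Tue (+1) ✓  2347: Wed (+1)  2348: Fri (+2)
  2349: Sat (+1)  2350: Sun (+1)  2351: Mon (+1)  2352: Wed (+2)
Tuesday years: 2301, 2307, 2312, 2318, 2329, 2335, 2340, 2346 — 8 in total.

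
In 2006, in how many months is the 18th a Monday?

Check the 18th of each month of 2006: Jan 18: Wed, Feb 18: Sat, Mar 18: Sat, Apr 18: Tue, May 18: Thu, Jun 18: Sun, Jul 18: Tue, Aug 18: Fri, Sep 18: Mon, Oct 18: Wed, Nov 18: Sat, Dec 18: Mon.
Monday occurs in September, December — 2 months.

2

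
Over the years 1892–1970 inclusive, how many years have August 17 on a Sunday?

10

Track August 17's weekday year by year (advancing +1, or +2 across a Feb 29):
  1892: Wed  1893: Thu (+1)  1894: Fri (+1)  1895: Sat (+1)  1896: Mon (+2)
  1897: Tue (+1)  1898: Wed (+1)  1899: Thu (+1)  1900: Fri (+1)  1901: Sat (+1)
  1902: Sun (+1) ✓  1903: Mon (+1)  1904: Wed (+2)  1905: Thu (+1)  … (51 more years) …
  1957: Sat (+1)  1958: Sun (+1) ✓  1959: Mon (+1)  1960: Wed (+2)  1961: Thu (+1)
  1962: Fri (+1)  1963: Sat (+1)  1964: Mon (+2)  1965: Tue (+1)  1966: Wed (+1)
  1967: Thu (+1)  1968: Sat (+2)  1969: Sun (+1) ✓  1970: Mon (+1)
Sunday years: 1902, 1913, 1919, 1924, 1930, 1941, 1947, 1952, 1958, 1969 — 10 in total.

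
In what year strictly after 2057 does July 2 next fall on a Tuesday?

2058

From one year to the next, a fixed date's weekday advances by 1, or by 2 when a Feb 29 lies between the two dates.
2057: July 2 is Monday.
2058: Tuesday (+1)
July 2 falls on a Tuesday in 2058.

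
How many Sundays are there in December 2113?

5

December 2113 has 31 days and begins on Friday.
The first Sunday is December 3.
Sundays fall on 3, 10, 17, 24, 31 — that's 5.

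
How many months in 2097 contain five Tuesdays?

A month of length L has five Tuesdays iff its first Tuesday is on day ≤ L−28 (so day 1–3 in a 31-day month, 1–2 in a 30-day month, day 1 in a leap February).
Checking each month of 2097: Jan starts Tue (31d) ✓; Feb starts Fri (28d); Mar starts Fri (31d); Apr starts Mon (30d) ✓; May starts Wed (31d); Jun starts Sat (30d); Jul starts Mon (31d) ✓; Aug starts Thu (31d); Sep starts Sun (30d); Oct starts Tue (31d) ✓; Nov starts Fri (30d); Dec starts Sun (31d) ✓.
Five-Tuesday months: January, April, July, October, December → 5.

5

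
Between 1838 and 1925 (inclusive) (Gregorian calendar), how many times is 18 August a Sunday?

Track 18 August's weekday year by year (advancing +1, or +2 across a Feb 29):
  1838: Sat  1839: Sun (+1) ✓  1840: Tue (+2)  1841: Wed (+1)  1842: Thu (+1)
  1843: Fri (+1)  1844: Sun (+2) ✓  1845: Mon (+1)  1846: Tue (+1)  1847: Wed (+1)
  1848: Fri (+2)  1849: Sat (+1)  1850: Sun (+1) ✓  1851: Mon (+1)  … (60 more years) …
  1912: Sun (+2) ✓  1913: Mon (+1)  1914: Tue (+1)  1915: Wed (+1)  1916: Fri (+2)
  1917: Sat (+1)  1918: Sun (+1) ✓  1919: Mon (+1)  1920: Wed (+2)  1921: Thu (+1)
  1922: Fri (+1)  1923: Sat (+1)  1924: Mon (+2)  1925: Tue (+1)
Sunday years: 1839, 1844, 1850, 1861, 1867, 1872, 1878, 1889, 1895, 1901, 1907, 1912, 1918 — 13 in total.

13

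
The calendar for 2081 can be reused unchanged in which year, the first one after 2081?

Two years share a calendar iff Jan 1 falls on the same weekday and both are leap or both are common. 2081: Jan 1 is Wednesday, common year.
2082: Jan 1 Thursday, common
2083: Jan 1 Friday, common
2084: Jan 1 Saturday, leap
2085: Jan 1 Monday, common
2086: Jan 1 Tuesday, common
2087: Jan 1 Wednesday, common
2087 matches on both conditions.

2087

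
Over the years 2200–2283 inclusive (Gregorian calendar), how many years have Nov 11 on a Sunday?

Track Nov 11's weekday year by year (advancing +1, or +2 across a Feb 29):
  2200: Tue  2201: Wed (+1)  2202: Thu (+1)  2203: Fri (+1)  2204: Sun (+2) ✓
  2205: Mon (+1)  2206: Tue (+1)  2207: Wed (+1)  2208: Fri (+2)  2209: Sat (+1)
  2210: Sun (+1) ✓  2211: Mon (+1)  2212: Wed (+2)  2213: Thu (+1)  … (56 more years) …
  2270: Fri (+1)  2271: Sat (+1)  2272: Mon (+2)  2273: Tue (+1)  2274: Wed (+1)
  2275: Thu (+1)  2276: Sat (+2)  2277: Sun (+1) ✓  2278: Mon (+1)  2279: Tue (+1)
  2280: Thu (+2)  2281: Fri (+1)  2282: Sat (+1)  2283: Sun (+1) ✓
Sunday years: 2204, 2210, 2221, 2227, 2232, 2238, 2249, 2255, 2260, 2266, 2277, 2283 — 12 in total.

12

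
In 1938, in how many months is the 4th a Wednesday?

Check the 4th of each month of 1938: Jan 4: Tue, Feb 4: Fri, Mar 4: Fri, Apr 4: Mon, May 4: Wed, Jun 4: Sat, Jul 4: Mon, Aug 4: Thu, Sep 4: Sun, Oct 4: Tue, Nov 4: Fri, Dec 4: Sun.
Wednesday occurs in May — 1 month.

1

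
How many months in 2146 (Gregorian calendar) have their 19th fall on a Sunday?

1

Check the 19th of each month of 2146: Jan 19: Wed, Feb 19: Sat, Mar 19: Sat, Apr 19: Tue, May 19: Thu, Jun 19: Sun, Jul 19: Tue, Aug 19: Fri, Sep 19: Mon, Oct 19: Wed, Nov 19: Sat, Dec 19: Mon.
Sunday occurs in June — 1 month.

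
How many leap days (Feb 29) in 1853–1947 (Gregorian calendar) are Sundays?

Leap years in 1853–1947: 22 of them.
Feb 29 weekday advances by 5 (mod 7) from one leap year to the next four years later (or differs when a century non-leap intervenes).
Leap-day weekdays: 1856:Fri 1860:Wed 1864:Mon 1868:Sat 1872:Thu 1876:Tue 1880:Sun✓ 1884:Fri 1888:Wed 1892:Mon 1896:Sat 1904:Mon 1908:Sat 1912:Thu 1916:Tue 1920:Sun✓ 1924:Fri 1928:Wed 1932:Mon 1936:Sat 1940:Thu 1944:Tue
Sunday: 1880, 1920 → 2.

2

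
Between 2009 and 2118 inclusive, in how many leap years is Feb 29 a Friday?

Leap years in 2009–2118: 26 of them.
Feb 29 weekday advances by 5 (mod 7) from one leap year to the next four years later (or differs when a century non-leap intervenes).
Leap-day weekdays: 2012:Wed 2016:Mon 2020:Sat 2024:Thu 2028:Tue 2032:Sun 2036:Fri✓ 2040:Wed 2044:Mon 2048:Sat 2052:Thu 2056:Tue 2060:Sun 2064:Fri✓ 2068:Wed 2072:Mon 2076:Sat 2080:Thu 2084:Tue 2088:Sun 2092:Fri✓ 2096:Wed 2104:Fri✓ 2108:Wed 2112:Mon 2116:Sat
Friday: 2036, 2064, 2092, 2104 → 4.

4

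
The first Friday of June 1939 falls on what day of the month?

2

June 1, 1939 is a Thursday, so the first Friday is the 2nd.
The first Friday is 2 + 0 = 2.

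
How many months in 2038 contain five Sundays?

A month of length L has five Sundays iff its first Sunday is on day ≤ L−28 (so day 1–3 in a 31-day month, 1–2 in a 30-day month, day 1 in a leap February).
Checking each month of 2038: Jan starts Fri (31d) ✓; Feb starts Mon (28d); Mar starts Mon (31d); Apr starts Thu (30d); May starts Sat (31d) ✓; Jun starts Tue (30d); Jul starts Thu (31d); Aug starts Sun (31d) ✓; Sep starts Wed (30d); Oct starts Fri (31d) ✓; Nov starts Mon (30d); Dec starts Wed (31d).
Five-Sunday months: January, May, August, October → 4.

4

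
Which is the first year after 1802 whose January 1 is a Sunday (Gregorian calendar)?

Jan 1 advances by 2 weekdays after a leap year and by 1 after a common year.
1802: Jan 1 is Friday.
1803: Saturday
1804: Sunday (leap)
1804 begins on a Sunday

1804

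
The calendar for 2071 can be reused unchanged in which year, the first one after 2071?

Two years share a calendar iff Jan 1 falls on the same weekday and both are leap or both are common. 2071: Jan 1 is Thursday, common year.
2072: Jan 1 Friday, leap
2073: Jan 1 Sunday, common
2074: Jan 1 Monday, common
2075: Jan 1 Tuesday, common
2076: Jan 1 Wednesday, leap
2077: Jan 1 Friday, common
2078: Jan 1 Saturday, common
2079: Jan 1 Sunday, common
2080: Jan 1 Monday, leap
2081: Jan 1 Wednesday, common
2082: Jan 1 Thursday, common
2082 matches on both conditions.

2082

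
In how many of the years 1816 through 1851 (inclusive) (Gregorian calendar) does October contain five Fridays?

16

October has 31 days; it has five Fridays when Friday falls among the first (month-length − 28) days — i.e. when October 1 is one of Friday/Thursday/Wednesday.
October 1 by year: 1816:Tue 1817:Wed✓ 1818:Thu✓ 1819:Fri✓ 1820:Sun 1821:Mon 1822:Tue 1823:Wed✓ 1824:Fri✓ 1825:Sat 1826:Sun 1827:Mon 1828:Wed✓ 1829:Thu✓ 1830:Fri✓ …(6 more)… 1837:Sun 1838:Mon 1839:Tue 1840:Thu✓ 1841:Fri✓ 1842:Sat 1843:Sun 1844:Tue 1845:Wed✓ 1846:Thu✓ 1847:Fri✓ 1848:Sun 1849:Mon 1850:Tue 1851:Wed✓
Years with five Fridays: 1817, 1818, 1819, 1823, 1824, 1828, 1829, 1830, 1834, 1835, 1840, 1841, 1845, 1846, 1847, 1851 → 16.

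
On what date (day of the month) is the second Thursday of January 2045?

January 1, 2045 is a Sunday, so the first Thursday is the 5th.
The second Thursday is 5 + 7 = 12.

12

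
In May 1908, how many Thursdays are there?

May 1908 has 31 days and begins on Friday.
The first Thursday is May 7.
Thursdays fall on 7, 14, 21, 28 — that's 4.

4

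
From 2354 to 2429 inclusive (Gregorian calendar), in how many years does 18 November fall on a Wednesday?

11

Track 18 November's weekday year by year (advancing +1, or +2 across a Feb 29):
  2354: Thu  2355: Fri (+1)  2356: Sun (+2)  2357: Mon (+1)  2358: Tue (+1)
  2359: Wed (+1) ✓  2360: Fri (+2)  2361: Sat (+1)  2362: Sun (+1)  2363: Mon (+1)
  2364: Wed (+2) ✓  2365: Thu (+1)  2366: Fri (+1)  2367: Sat (+1)  … (48 more years) …
  2416: Fri (+2)  2417: Sat (+1)  2418: Sun (+1)  2419: Mon (+1)  2420: Wed (+2) ✓
  2421: Thu (+1)  2422: Fri (+1)  2423: Sat (+1)  2424: Mon (+2)  2425: Tue (+1)
  2426: Wed (+1) ✓  2427: Thu (+1)  2428: Sat (+2)  2429: Sun (+1)
Wednesday years: 2359, 2364, 2370, 2381, 2387, 2392, 2398, 2409, 2415, 2420, 2426 — 11 in total.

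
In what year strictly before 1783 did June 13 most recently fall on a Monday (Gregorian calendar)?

1774

From one year to the next, a fixed date's weekday advances by 1, or by 2 when a Feb 29 lies between the two dates.
1783: June 13 is Friday.
1782: Thursday (−1)
1781: Wednesday (−1)
1780: Tuesday (−1)
1779: Sunday (−2)
1778: Saturday (−1)
1777: Friday (−1)
1776: Thursday (−1)
1775: Tuesday (−2)
1774: Monday (−1)
June 13 falls on a Monday in 1774.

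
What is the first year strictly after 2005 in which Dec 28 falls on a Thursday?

From one year to the next, a fixed date's weekday advances by 1, or by 2 when a Feb 29 lies between the two dates.
2005: December 28 is Wednesday.
2006: Thursday (+1)
Dec 28 falls on a Thursday in 2006.

2006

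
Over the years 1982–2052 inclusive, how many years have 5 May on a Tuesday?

10

Track 5 May's weekday year by year (advancing +1, or +2 across a Feb 29):
  1982: Wed  1983: Thu (+1)  1984: Sat (+2)  1985: Sun (+1)  1986: Mon (+1)
  1987: Tue (+1) ✓  1988: Thu (+2)  1989: Fri (+1)  1990: Sat (+1)  1991: Sun (+1)
  1992: Tue (+2) ✓  1993: Wed (+1)  1994: Thu (+1)  1995: Fri (+1)  … (43 more years) …
  2039: Thu (+1)  2040: Sat (+2)  2041: Sun (+1)  2042: Mon (+1)  2043: Tue (+1) ✓
  2044: Thu (+2)  2045: Fri (+1)  2046: Sat (+1)  2047: Sun (+1)  2048: Tue (+2) ✓
  2049: Wed (+1)  2050: Thu (+1)  2051: Fri (+1)  2052: Sun (+2)
Tuesday years: 1987, 1992, 1998, 2009, 2015, 2020, 2026, 2037, 2043, 2048 — 10 in total.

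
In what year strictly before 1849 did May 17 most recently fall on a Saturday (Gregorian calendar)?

1845

From one year to the next, a fixed date's weekday advances by 1, or by 2 when a Feb 29 lies between the two dates.
1849: May 17 is Thursday.
1848: Wednesday (−1)
1847: Monday (−2)
1846: Sunday (−1)
1845: Saturday (−1)
May 17 falls on a Saturday in 1845.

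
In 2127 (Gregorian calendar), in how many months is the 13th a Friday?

Check the 13th of each month of 2127: Jan 13: Mon, Feb 13: Thu, Mar 13: Thu, Apr 13: Sun, May 13: Tue, Jun 13: Fri, Jul 13: Sun, Aug 13: Wed, Sep 13: Sat, Oct 13: Mon, Nov 13: Thu, Dec 13: Sat.
Friday occurs in June — 1 month.

1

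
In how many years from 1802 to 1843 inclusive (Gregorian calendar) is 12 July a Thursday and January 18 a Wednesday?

Check each year's weekday for 12 July and January 18:
  1802: Mon/Mon  1803: Tue/Tue  1804: Thu/Wed ✓  1805: Fri/Fri  1806: Sat/Sat  1807: Sun/Sun  1808: Tue/Mon  1809: Wed/Wed  1810: Thu/Thu  1811: Fri/Fri  1812: Sun/Sat  1813: Mon/Mon  1814: Tue/Tue  1815: Wed/Wed  …(14 more)…  1830: Mon/Mon  1831: Tue/Tue  1832: Thu/Wed ✓  1833: Fri/Fri  1834: Sat/Sat  1835: Sun/Sun  1836: Tue/Mon  1837: Wed/Wed  1838: Thu/Thu  1839: Fri/Fri  1840: Sun/Sat  1841: Mon/Mon  1842: Tue/Tue  1843: Wed/Wed
Both conditions hold in: 1804, 1832 — 2.

2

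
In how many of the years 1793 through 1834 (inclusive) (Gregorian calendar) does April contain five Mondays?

April has 30 days; it has five Mondays when Monday falls among the first (month-length − 28) days — i.e. when April 1 is one of Monday/Sunday.
April 1 by year: 1793:Mon✓ 1794:Tue 1795:Wed 1796:Fri 1797:Sat 1798:Sun✓ 1799:Mon✓ 1800:Tue 1801:Wed 1802:Thu 1803:Fri 1804:Sun✓ 1805:Mon✓ 1806:Tue 1807:Wed …(12 more)… 1820:Sat 1821:Sun✓ 1822:Mon✓ 1823:Tue 1824:Thu 1825:Fri 1826:Sat 1827:Sun✓ 1828:Tue 1829:Wed 1830:Thu 1831:Fri 1832:Sun✓ 1833:Mon✓ 1834:Tue
Years with five Mondays: 1793, 1798, 1799, 1804, 1805, 1810, 1811, 1816, 1821, 1822, 1827, 1832, 1833 → 13.

13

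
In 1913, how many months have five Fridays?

A month of length L has five Fridays iff its first Friday is on day ≤ L−28 (so day 1–3 in a 31-day month, 1–2 in a 30-day month, day 1 in a leap February).
Checking each month of 1913: Jan starts Wed (31d) ✓; Feb starts Sat (28d); Mar starts Sat (31d); Apr starts Tue (30d); May starts Thu (31d) ✓; Jun starts Sun (30d); Jul starts Tue (31d); Aug starts Fri (31d) ✓; Sep starts Mon (30d); Oct starts Wed (31d) ✓; Nov starts Sat (30d); Dec starts Mon (31d).
Five-Friday months: January, May, August, October → 4.

4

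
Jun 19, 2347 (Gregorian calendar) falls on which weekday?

January 1, 2347 is a Wednesday.
June 19 is day 170 of the year, i.e. 169 days after Jan 1.
169 mod 7 = 1, so advance 1 weekday from Wednesday: Thursday.

Thursday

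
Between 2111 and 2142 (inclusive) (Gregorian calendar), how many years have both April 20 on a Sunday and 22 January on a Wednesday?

3

Check each year's weekday for April 20 and 22 January:
  2111: Mon/Thu  2112: Wed/Fri  2113: Thu/Sun  2114: Fri/Mon  2115: Sat/Tue  2116: Mon/Wed  2117: Tue/Fri  2118: Wed/Sat  2119: Thu/Sun  2120: Sat/Mon  2121: Sun/Wed ✓  2122: Mon/Thu  2123: Tue/Fri  2124: Thu/Sat  …(4 more)…  2129: Wed/Sat  2130: Thu/Sun  2131: Fri/Mon  2132: Sun/Tue  2133: Mon/Thu  2134: Tue/Fri  2135: Wed/Sat  2136: Fri/Sun  2137: Sat/Tue  2138: Sun/Wed ✓  2139: Mon/Thu  2140: Wed/Fri  2141: Thu/Sun  2142: Fri/Mon
Both conditions hold in: 2121, 2127, 2138 — 3.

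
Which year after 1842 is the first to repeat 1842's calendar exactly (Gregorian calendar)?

Two years share a calendar iff Jan 1 falls on the same weekday and both are leap or both are common. 1842: Jan 1 is Saturday, common year.
1843: Jan 1 Sunday, common
1844: Jan 1 Monday, leap
1845: Jan 1 Wednesday, common
1846: Jan 1 Thursday, common
1847: Jan 1 Friday, common
1848: Jan 1 Saturday, leap
1849: Jan 1 Monday, common
1850: Jan 1 Tuesday, common
1851: Jan 1 Wednesday, common
1852: Jan 1 Thursday, leap
1853: Jan 1 Saturday, common
1853 matches on both conditions.

1853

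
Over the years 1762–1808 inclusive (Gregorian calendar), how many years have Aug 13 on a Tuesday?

7

Track Aug 13's weekday year by year (advancing +1, or +2 across a Feb 29):
  1762: Fri  1763: Sat (+1)  1764: Mon (+2)  1765: Tue (+1) ✓  1766: Wed (+1)
  1767: Thu (+1)  1768: Sat (+2)  1769: Sun (+1)  1770: Mon (+1)  1771: Tue (+1) ✓
  1772: Thu (+2)  1773: Fri (+1)  1774: Sat (+1)  1775: Sun (+1)  … (19 more years) …
  1795: Thu (+1)  1796: Sat (+2)  1797: Sun (+1)  1798: Mon (+1)  1799: Tue (+1) ✓
  1800: Wed (+1)  1801: Thu (+1)  1802: Fri (+1)  1803: Sat (+1)  1804: Mon (+2)
  1805: Tue (+1) ✓  1806: Wed (+1)  1807: Thu (+1)  1808: Sat (+2)
Tuesday years: 1765, 1771, 1776, 1782, 1793, 1799, 1805 — 7 in total.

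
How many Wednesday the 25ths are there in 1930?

1

Check the 25th of each month of 1930: Jan 25: Sat, Feb 25: Tue, Mar 25: Tue, Apr 25: Fri, May 25: Sun, Jun 25: Wed, Jul 25: Fri, Aug 25: Mon, Sep 25: Thu, Oct 25: Sat, Nov 25: Tue, Dec 25: Thu.
Wednesday occurs in June — 1 month.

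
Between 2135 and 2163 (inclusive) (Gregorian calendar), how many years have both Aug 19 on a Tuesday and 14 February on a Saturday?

0

Check each year's weekday for Aug 19 and 14 February:
  2135: Fri/Mon  2136: Sun/Tue  2137: Mon/Thu  2138: Tue/Fri  2139: Wed/Sat  2140: Fri/Sun  2141: Sat/Tue  2142: Sun/Wed  2143: Mon/Thu  2144: Wed/Fri  2145: Thu/Sun  2146: Fri/Mon  2147: Sat/Tue  2148: Mon/Wed  2149: Tue/Fri  2150: Wed/Sat  2151: Thu/Sun  2152: Sat/Mon  2153: Sun/Wed  2154: Mon/Thu  2155: Tue/Fri  2156: Thu/Sat  2157: Fri/Mon  2158: Sat/Tue  2159: Sun/Wed  2160: Tue/Thu  2161: Wed/Sat  2162: Thu/Sun  2163: Fri/Mon
Both conditions hold in: no year — 0.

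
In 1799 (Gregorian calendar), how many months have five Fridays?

4

A month of length L has five Fridays iff its first Friday is on day ≤ L−28 (so day 1–3 in a 31-day month, 1–2 in a 30-day month, day 1 in a leap February).
Checking each month of 1799: Jan starts Tue (31d); Feb starts Fri (28d); Mar starts Fri (31d) ✓; Apr starts Mon (30d); May starts Wed (31d) ✓; Jun starts Sat (30d); Jul starts Mon (31d); Aug starts Thu (31d) ✓; Sep starts Sun (30d); Oct starts Tue (31d); Nov starts Fri (30d) ✓; Dec starts Sun (31d).
Five-Friday months: March, May, August, November → 4.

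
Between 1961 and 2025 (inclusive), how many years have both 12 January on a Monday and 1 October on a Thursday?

Check each year's weekday for 12 January and 1 October:
  1961: Thu/Sun  1962: Fri/Mon  1963: Sat/Tue  1964: Sun/Thu  1965: Tue/Fri  1966: Wed/Sat  1967: Thu/Sun  1968: Fri/Tue  1969: Sun/Wed  1970: Mon/Thu ✓  1971: Tue/Fri  1972: Wed/Sun  1973: Fri/Mon  1974: Sat/Tue  …(37 more)…  2012: Thu/Mon  2013: Sat/Tue  2014: Sun/Wed  2015: Mon/Thu ✓  2016: Tue/Sat  2017: Thu/Sun  2018: Fri/Mon  2019: Sat/Tue  2020: Sun/Thu  2021: Tue/Fri  2022: Wed/Sat  2023: Thu/Sun  2024: Fri/Tue  2025: Sun/Wed
Both conditions hold in: 1970, 1981, 1987, 1998, 2009, 2015 — 6.

6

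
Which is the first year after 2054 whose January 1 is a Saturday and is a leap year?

2056

Jan 1 advances by 2 weekdays after a leap year and by 1 after a common year.
2054: Jan 1 is Thursday.
2055: Friday
2056: Saturday (leap)
2056 begins on a Saturday and is a leap year.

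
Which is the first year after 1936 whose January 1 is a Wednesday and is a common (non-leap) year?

1941

Jan 1 advances by 2 weekdays after a leap year and by 1 after a common year.
1936: Jan 1 is Wednesday (leap).
1937: Friday
1938: Saturday
1939: Sunday
1940: Monday (leap)
1941: Wednesday
1941 begins on a Wednesday and is a common year.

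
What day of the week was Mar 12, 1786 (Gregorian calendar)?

Sunday

January 1, 1786 is a Sunday.
March 12 is day 71 of the year, i.e. 70 days after Jan 1.
70 mod 7 = 0, so advance 0 weekdays from Sunday: Sunday.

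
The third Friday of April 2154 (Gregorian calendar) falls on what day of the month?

19

April 1, 2154 is a Monday, so the first Friday is the 5th.
The third Friday is 5 + 14 = 19.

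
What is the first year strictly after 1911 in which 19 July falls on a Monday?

1915

From one year to the next, a fixed date's weekday advances by 1, or by 2 when a Feb 29 lies between the two dates.
1911: July 19 is Wednesday.
1912: Friday (+2)
1913: Saturday (+1)
1914: Sunday (+1)
1915: Monday (+1)
19 July falls on a Monday in 1915.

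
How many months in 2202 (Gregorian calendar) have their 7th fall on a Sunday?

Check the 7th of each month of 2202: Jan 7: Thu, Feb 7: Sun, Mar 7: Sun, Apr 7: Wed, May 7: Fri, Jun 7: Mon, Jul 7: Wed, Aug 7: Sat, Sep 7: Tue, Oct 7: Thu, Nov 7: Sun, Dec 7: Tue.
Sunday occurs in February, March, November — 3 months.

3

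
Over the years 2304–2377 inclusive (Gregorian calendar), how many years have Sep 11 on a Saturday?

11

Track Sep 11's weekday year by year (advancing +1, or +2 across a Feb 29):
  2304: Sun  2305: Mon (+1)  2306: Tue (+1)  2307: Wed (+1)  2308: Fri (+2)
  2309: Sat (+1) ✓  2310: Sun (+1)  2311: Mon (+1)  2312: Wed (+2)  2313: Thu (+1)
  2314: Fri (+1)  2315: Sat (+1) ✓  2316: Mon (+2)  2317: Tue (+1)  … (46 more years) …
  2364: Fri (+2)  2365: Sat (+1) ✓  2366: Sun (+1)  2367: Mon (+1)  2368: Wed (+2)
  2369: Thu (+1)  2370: Fri (+1)  2371: Sat (+1) ✓  2372: Mon (+2)  2373: Tue (+1)
  2374: Wed (+1)  2375: Thu (+1)  2376: Sat (+2) ✓  2377: Sun (+1)
Saturday years: 2309, 2315, 2320, 2326, 2337, 2343, 2348, 2354, 2365, 2371, 2376 — 11 in total.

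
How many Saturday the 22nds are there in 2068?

Check the 22nd of each month of 2068: Jan 22: Sun, Feb 22: Wed, Mar 22: Thu, Apr 22: Sun, May 22: Tue, Jun 22: Fri, Jul 22: Sun, Aug 22: Wed, Sep 22: Sat, Oct 22: Mon, Nov 22: Thu, Dec 22: Sat.
Saturday occurs in September, December — 2 months.

2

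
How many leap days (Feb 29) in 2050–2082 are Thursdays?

Leap years in 2050–2082: 8 of them.
Feb 29 weekday advances by 5 (mod 7) from one leap year to the next four years later (or differs when a century non-leap intervenes).
Leap-day weekdays: 2052:Thu✓ 2056:Tue 2060:Sun 2064:Fri 2068:Wed 2072:Mon 2076:Sat 2080:Thu✓
Thursday: 2052, 2080 → 2.

2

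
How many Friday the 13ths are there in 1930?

1

Check the 13th of each month of 1930: Jan 13: Mon, Feb 13: Thu, Mar 13: Thu, Apr 13: Sun, May 13: Tue, Jun 13: Fri, Jul 13: Sun, Aug 13: Wed, Sep 13: Sat, Oct 13: Mon, Nov 13: Thu, Dec 13: Sat.
Friday occurs in June — 1 month.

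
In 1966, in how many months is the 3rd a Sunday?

2

Check the 3rd of each month of 1966: Jan 3: Mon, Feb 3: Thu, Mar 3: Thu, Apr 3: Sun, May 3: Tue, Jun 3: Fri, Jul 3: Sun, Aug 3: Wed, Sep 3: Sat, Oct 3: Mon, Nov 3: Thu, Dec 3: Sat.
Sunday occurs in April, July — 2 months.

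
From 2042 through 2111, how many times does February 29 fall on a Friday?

3

Leap years in 2042–2111: 16 of them.
Feb 29 weekday advances by 5 (mod 7) from one leap year to the next four years later (or differs when a century non-leap intervenes).
Leap-day weekdays: 2044:Mon 2048:Sat 2052:Thu 2056:Tue 2060:Sun 2064:Fri✓ 2068:Wed 2072:Mon 2076:Sat 2080:Thu 2084:Tue 2088:Sun 2092:Fri✓ 2096:Wed 2104:Fri✓ 2108:Wed
Friday: 2064, 2092, 2104 → 3.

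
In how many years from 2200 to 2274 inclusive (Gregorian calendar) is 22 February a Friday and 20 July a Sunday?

2

Check each year's weekday for 22 February and 20 July:
  2200: Sat/Sun  2201: Sun/Mon  2202: Mon/Tue  2203: Tue/Wed  2204: Wed/Fri  2205: Fri/Sat  2206: Sat/Sun  2207: Sun/Mon  2208: Mon/Wed  2209: Wed/Thu  2210: Thu/Fri  2211: Fri/Sat  2212: Sat/Mon  2213: Mon/Tue  …(47 more)…  2261: Fri/Sat  2262: Sat/Sun  2263: Sun/Mon  2264: Mon/Wed  2265: Wed/Thu  2266: Thu/Fri  2267: Fri/Sat  2268: Sat/Mon  2269: Mon/Tue  2270: Tue/Wed  2271: Wed/Thu  2272: Thu/Sat  2273: Sat/Sun  2274: Sun/Mon
Both conditions hold in: 2228, 2256 — 2.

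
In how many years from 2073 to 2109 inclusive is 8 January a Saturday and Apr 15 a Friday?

5

Check each year's weekday for 8 January and Apr 15:
  2073: Sun/Sat  2074: Mon/Sun  2075: Tue/Mon  2076: Wed/Wed  2077: Fri/Thu  2078: Sat/Fri ✓  2079: Sun/Sat  2080: Mon/Mon  2081: Wed/Tue  2082: Thu/Wed  2083: Fri/Thu  2084: Sat/Sat  2085: Mon/Sun  2086: Tue/Mon  …(9 more)…  2096: Sun/Sun  2097: Tue/Mon  2098: Wed/Tue  2099: Thu/Wed  2100: Fri/Thu  2101: Sat/Fri ✓  2102: Sun/Sat  2103: Mon/Sun  2104: Tue/Tue  2105: Thu/Wed  2106: Fri/Thu  2107: Sat/Fri ✓  2108: Sun/Sun  2109: Tue/Mon
Both conditions hold in: 2078, 2089, 2095, 2101, 2107 — 5.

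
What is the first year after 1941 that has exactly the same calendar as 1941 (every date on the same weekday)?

1947

Two years share a calendar iff Jan 1 falls on the same weekday and both are leap or both are common. 1941: Jan 1 is Wednesday, common year.
1942: Jan 1 Thursday, common
1943: Jan 1 Friday, common
1944: Jan 1 Saturday, leap
1945: Jan 1 Monday, common
1946: Jan 1 Tuesday, common
1947: Jan 1 Wednesday, common
1947 matches on both conditions.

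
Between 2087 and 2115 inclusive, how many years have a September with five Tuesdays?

9

September has 30 days; it has five Tuesdays when Tuesday falls among the first (month-length − 28) days — i.e. when September 1 is one of Tuesday/Monday.
September 1 by year: 2087:Mon✓ 2088:Wed 2089:Thu 2090:Fri 2091:Sat 2092:Mon✓ 2093:Tue✓ 2094:Wed 2095:Thu 2096:Sat 2097:Sun 2098:Mon✓ 2099:Tue✓ 2100:Wed 2101:Thu 2102:Fri 2103:Sat 2104:Mon✓ 2105:Tue✓ 2106:Wed 2107:Thu 2108:Sat 2109:Sun 2110:Mon✓ 2111:Tue✓ 2112:Thu 2113:Fri 2114:Sat 2115:Sun
Years with five Tuesdays: 2087, 2092, 2093, 2098, 2099, 2104, 2105, 2110, 2111 → 9.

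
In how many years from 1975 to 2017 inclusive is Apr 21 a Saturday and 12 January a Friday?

Check each year's weekday for Apr 21 and 12 January:
  1975: Mon/Sun  1976: Wed/Mon  1977: Thu/Wed  1978: Fri/Thu  1979: Sat/Fri ✓  1980: Mon/Sat  1981: Tue/Mon  1982: Wed/Tue  1983: Thu/Wed  1984: Sat/Thu  1985: Sun/Sat  1986: Mon/Sun  1987: Tue/Mon  1988: Thu/Tue  …(15 more)…  2004: Wed/Mon  2005: Thu/Wed  2006: Fri/Thu  2007: Sat/Fri ✓  2008: Mon/Sat  2009: Tue/Mon  2010: Wed/Tue  2011: Thu/Wed  2012: Sat/Thu  2013: Sun/Sat  2014: Mon/Sun  2015: Tue/Mon  2016: Thu/Tue  2017: Fri/Thu
Both conditions hold in: 1979, 1990, 2001, 2007 — 4.

4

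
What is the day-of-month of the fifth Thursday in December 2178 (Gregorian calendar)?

31

December 1, 2178 is a Tuesday, so the first Thursday is the 3rd.
The fifth Thursday is 3 + 28 = 31.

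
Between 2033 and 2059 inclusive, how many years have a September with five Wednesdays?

7

September has 30 days; it has five Wednesdays when Wednesday falls among the first (month-length − 28) days — i.e. when September 1 is one of Wednesday/Tuesday.
September 1 by year: 2033:Thu 2034:Fri 2035:Sat 2036:Mon 2037:Tue✓ 2038:Wed✓ 2039:Thu 2040:Sat 2041:Sun 2042:Mon 2043:Tue✓ 2044:Thu 2045:Fri 2046:Sat 2047:Sun 2048:Tue✓ 2049:Wed✓ 2050:Thu 2051:Fri 2052:Sun 2053:Mon 2054:Tue✓ 2055:Wed✓ 2056:Fri 2057:Sat 2058:Sun 2059:Mon
Years with five Wednesdays: 2037, 2038, 2043, 2048, 2049, 2054, 2055 → 7.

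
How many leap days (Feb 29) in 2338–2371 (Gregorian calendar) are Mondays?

Leap years in 2338–2371: 8 of them.
Feb 29 weekday advances by 5 (mod 7) from one leap year to the next four years later (or differs when a century non-leap intervenes).
Leap-day weekdays: 2340:Thu 2344:Tue 2348:Sun 2352:Fri 2356:Wed 2360:Mon✓ 2364:Sat 2368:Thu
Monday: 2360 → 1.

1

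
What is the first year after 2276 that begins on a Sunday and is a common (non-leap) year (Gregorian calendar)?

2282

Jan 1 advances by 2 weekdays after a leap year and by 1 after a common year.
2276: Jan 1 is Saturday (leap).
2277: Monday
2278: Tuesday
2279: Wednesday
2280: Thursday (leap)
2281: Saturday
2282: Sunday
2282 begins on a Sunday and is a common year.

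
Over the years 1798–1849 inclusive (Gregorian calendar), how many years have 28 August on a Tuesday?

8

Track 28 August's weekday year by year (advancing +1, or +2 across a Feb 29):
  1798: Tue ✓  1799: Wed (+1)  1800: Thu (+1)  1801: Fri (+1)  1802: Sat (+1)
  1803: Sun (+1)  1804: Tue (+2) ✓  1805: Wed (+1)  1806: Thu (+1)  1807: Fri (+1)
  1808: Sun (+2)  1809: Mon (+1)  1810: Tue (+1) ✓  1811: Wed (+1)  … (24 more years) …
  1836: Sun (+2)  1837: Mon (+1)  1838: Tue (+1) ✓  1839: Wed (+1)  1840: Fri (+2)
  1841: Sat (+1)  1842: Sun (+1)  1843: Mon (+1)  1844: Wed (+2)  1845: Thu (+1)
  1846: Fri (+1)  1847: Sat (+1)  1848: Mon (+2)  1849: Tue (+1) ✓
Tuesday years: 1798, 1804, 1810, 1821, 1827, 1832, 1838, 1849 — 8 in total.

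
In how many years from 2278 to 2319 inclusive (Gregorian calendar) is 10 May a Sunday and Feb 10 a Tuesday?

Check each year's weekday for 10 May and Feb 10:
  2278: Fri/Sun  2279: Sat/Mon  2280: Mon/Tue  2281: Tue/Thu  2282: Wed/Fri  2283: Thu/Sat  2284: Sat/Sun  2285: Sun/Tue ✓  2286: Mon/Wed  2287: Tue/Thu  2288: Thu/Fri  2289: Fri/Sun  2290: Sat/Mon  2291: Sun/Tue ✓  …(14 more)…  2306: Thu/Sat  2307: Fri/Sun  2308: Sun/Mon  2309: Mon/Wed  2310: Tue/Thu  2311: Wed/Fri  2312: Fri/Sat  2313: Sat/Mon  2314: Sun/Tue ✓  2315: Mon/Wed  2316: Wed/Thu  2317: Thu/Sat  2318: Fri/Sun  2319: Sat/Mon
Both conditions hold in: 2285, 2291, 2303, 2314 — 4.

4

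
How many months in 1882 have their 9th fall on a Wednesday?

1

Check the 9th of each month of 1882: Jan 9: Mon, Feb 9: Thu, Mar 9: Thu, Apr 9: Sun, May 9: Tue, Jun 9: Fri, Jul 9: Sun, Aug 9: Wed, Sep 9: Sat, Oct 9: Mon, Nov 9: Thu, Dec 9: Sat.
Wednesday occurs in August — 1 month.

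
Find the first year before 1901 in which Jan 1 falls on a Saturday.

1898

Jan 1 advances by 2 weekdays after a leap year and by 1 after a common year.
1901: Jan 1 is Tuesday.
1900: Monday
1899: Sunday
1898: Saturday
1898 begins on a Saturday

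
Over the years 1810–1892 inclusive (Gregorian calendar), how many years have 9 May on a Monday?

12

Track 9 May's weekday year by year (advancing +1, or +2 across a Feb 29):
  1810: Wed  1811: Thu (+1)  1812: Sat (+2)  1813: Sun (+1)  1814: Mon (+1) ✓
  1815: Tue (+1)  1816: Thu (+2)  1817: Fri (+1)  1818: Sat (+1)  1819: Sun (+1)
  1820: Tue (+2)  1821: Wed (+1)  1822: Thu (+1)  1823: Fri (+1)  … (55 more years) …
  1879: Fri (+1)  1880: Sun (+2)  1881: Mon (+1) ✓  1882: Tue (+1)  1883: Wed (+1)
  1884: Fri (+2)  1885: Sat (+1)  1886: Sun (+1)  1887: Mon (+1) ✓  1888: Wed (+2)
  1889: Thu (+1)  1890: Fri (+1)  1891: Sat (+1)  1892: Mon (+2) ✓
Monday years: 1814, 1825, 1831, 1836, 1842, 1853, 1859, 1864, 1870, 1881, 1887, 1892 — 12 in total.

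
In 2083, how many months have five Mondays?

A month of length L has five Mondays iff its first Monday is on day ≤ L−28 (so day 1–3 in a 31-day month, 1–2 in a 30-day month, day 1 in a leap February).
Checking each month of 2083: Jan starts Fri (31d); Feb starts Mon (28d); Mar starts Mon (31d) ✓; Apr starts Thu (30d); May starts Sat (31d) ✓; Jun starts Tue (30d); Jul starts Thu (31d); Aug starts Sun (31d) ✓; Sep starts Wed (30d); Oct starts Fri (31d); Nov starts Mon (30d) ✓; Dec starts Wed (31d).
Five-Monday months: March, May, August, November → 4.

4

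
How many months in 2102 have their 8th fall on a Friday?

2

Check the 8th of each month of 2102: Jan 8: Sun, Feb 8: Wed, Mar 8: Wed, Apr 8: Sat, May 8: Mon, Jun 8: Thu, Jul 8: Sat, Aug 8: Tue, Sep 8: Fri, Oct 8: Sun, Nov 8: Wed, Dec 8: Fri.
Friday occurs in September, December — 2 months.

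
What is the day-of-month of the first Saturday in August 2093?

1

August 1, 2093 is a Saturday, so the first Saturday is the 1st.
The first Saturday is 1 + 0 = 1.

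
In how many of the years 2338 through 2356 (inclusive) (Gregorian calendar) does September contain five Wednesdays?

5

September has 30 days; it has five Wednesdays when Wednesday falls among the first (month-length − 28) days — i.e. when September 1 is one of Wednesday/Tuesday.
September 1 by year: 2338:Thu 2339:Fri 2340:Sun 2341:Mon 2342:Tue✓ 2343:Wed✓ 2344:Fri 2345:Sat 2346:Sun 2347:Mon 2348:Wed✓ 2349:Thu 2350:Fri 2351:Sat 2352:Mon 2353:Tue✓ 2354:Wed✓ 2355:Thu 2356:Sat
Years with five Wednesdays: 2342, 2343, 2348, 2353, 2354 → 5.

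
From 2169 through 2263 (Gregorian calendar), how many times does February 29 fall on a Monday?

3

Leap years in 2169–2263: 22 of them.
Feb 29 weekday advances by 5 (mod 7) from one leap year to the next four years later (or differs when a century non-leap intervenes).
Leap-day weekdays: 2172:Sat 2176:Thu 2180:Tue 2184:Sun 2188:Fri 2192:Wed 2196:Mon✓ 2204:Wed 2208:Mon✓ 2212:Sat 2216:Thu 2220:Tue 2224:Sun 2228:Fri 2232:Wed 2236:Mon✓ 2240:Sat 2244:Thu 2248:Tue 2252:Sun 2256:Fri 2260:Wed
Monday: 2196, 2208, 2236 → 3.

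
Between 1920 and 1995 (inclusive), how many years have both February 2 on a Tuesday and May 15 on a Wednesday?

0

Check each year's weekday for February 2 and May 15:
  1920: Mon/Sat  1921: Wed/Sun  1922: Thu/Mon  1923: Fri/Tue  1924: Sat/Thu  1925: Mon/Fri  1926: Tue/Sat  1927: Wed/Sun  1928: Thu/Tue  1929: Sat/Wed  1930: Sun/Thu  1931: Mon/Fri  1932: Tue/Sun  1933: Thu/Mon  …(48 more)…  1982: Tue/Sat  1983: Wed/Sun  1984: Thu/Tue  1985: Sat/Wed  1986: Sun/Thu  1987: Mon/Fri  1988: Tue/Sun  1989: Thu/Mon  1990: Fri/Tue  1991: Sat/Wed  1992: Sun/Fri  1993: Tue/Sat  1994: Wed/Sun  1995: Thu/Mon
Both conditions hold in: no year — 0.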